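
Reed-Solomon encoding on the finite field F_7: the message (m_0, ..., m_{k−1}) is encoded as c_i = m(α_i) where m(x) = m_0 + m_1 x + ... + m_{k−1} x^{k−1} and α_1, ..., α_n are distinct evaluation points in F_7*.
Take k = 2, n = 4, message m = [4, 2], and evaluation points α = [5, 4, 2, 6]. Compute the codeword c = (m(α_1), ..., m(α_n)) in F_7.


c = [0, 5, 1, 2]

Message polynomial: m(x) = 4 + 2·x (mod 7).
For each evaluation point α_i, compute m(α_i) mod 7:
  α_1 = 5: Horner steps 2 → 0, so m(5) = 0.
  α_2 = 4: Horner steps 2 → 5, so m(4) = 5.
  α_3 = 2: Horner steps 2 → 1, so m(2) = 1.
  α_4 = 6: Horner steps 2 → 2, so m(6) = 2.
Codeword c = [0, 5, 1, 2] ∈ F_7^4.


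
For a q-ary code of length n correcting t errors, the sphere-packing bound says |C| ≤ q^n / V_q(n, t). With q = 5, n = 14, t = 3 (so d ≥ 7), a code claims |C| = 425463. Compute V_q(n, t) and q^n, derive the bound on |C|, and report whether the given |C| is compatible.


V_q(n, t) = 24809, q^n = 6103515625, Hamming bound = 246020, |C| = 425463 > bound (violated).

Step 1: Compute V_q(n, t) = Σ_{j=0}^3 C(n, j) (q−1)^j.
  j = 0: C(14,0)·(4)^0 = 1·1 = 1.
  j = 1: C(14,1)·(4)^1 = 14·4 = 56.
  j = 2: C(14,2)·(4)^2 = 91·16 = 1456.
  j = 3: C(14,3)·(4)^3 = 364·64 = 23296.
  V_q(n, t) = 1 + 56 + 1456 + 23296 = 24809.
Step 2: q^n = 5^14 = 6103515625.
Step 3: Hamming bound ⌊q^n / V_q(n,t)⌋ = ⌊6103515625/24809⌋ = 246020.
Step 4: Compare |C| = 425463 to 246020: violated.
The claimed |C| lies above the Hamming bound, so no 5-ary code of length 14 with d ≥ 7 can have 425463 codewords.


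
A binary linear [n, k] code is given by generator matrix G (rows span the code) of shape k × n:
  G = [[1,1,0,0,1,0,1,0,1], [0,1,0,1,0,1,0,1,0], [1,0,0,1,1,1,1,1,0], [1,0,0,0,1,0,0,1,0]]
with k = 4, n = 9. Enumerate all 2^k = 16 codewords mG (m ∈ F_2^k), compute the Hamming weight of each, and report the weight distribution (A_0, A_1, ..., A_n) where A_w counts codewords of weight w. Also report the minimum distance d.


Weight distribution: A_0 = 1, A_1 = 1, A_3 = 3, A_4 = 5, A_5 = 3, A_6 = 2, A_7 = 1. Minimum distance d = 1.

Enumerate all 2^4 = 16 messages m ∈ F_2^4.
For each, compute codeword c = mG in F_2^9, then tally its weight.
  m = 0000 → c = 000000000, weight = 0.
  m = 1000 → c = 110010101, weight = 5.
  m = 0100 → c = 010101010, weight = 4.
  m = 1100 → c = 100111111, weight = 7.
  m = 0010 → c = 100111110, weight = 6.
  m = 1010 → c = 010101011, weight = 5.
  m = 0110 → c = 110010100, weight = 4.
  m = 1110 → c = 000000001, weight = 1.
  m = 0001 → c = 100010010, weight = 3.
  m = 1001 → c = 010000111, weight = 4.
  m = 0101 → c = 110111000, weight = 5.
  m = 1101 → c = 000101101, weight = 4.
  m = 0011 → c = 000101100, weight = 3.
  m = 1011 → c = 110111001, weight = 6.
  m = 0111 → c = 010000110, weight = 3.
  m = 1111 → c = 100010011, weight = 4.
Tally weights:
  weight 0: 1 codewords.
  weight 1: 1 codewords.
  weight 3: 3 codewords.
  weight 4: 5 codewords.
  weight 5: 3 codewords.
  weight 6: 2 codewords.
  weight 7: 1 codewords.
Minimum distance d = smallest w > 0 with A_w > 0 = 1.
Sanity: Σ A_w = 16 = 2^4 = 16 ✓.


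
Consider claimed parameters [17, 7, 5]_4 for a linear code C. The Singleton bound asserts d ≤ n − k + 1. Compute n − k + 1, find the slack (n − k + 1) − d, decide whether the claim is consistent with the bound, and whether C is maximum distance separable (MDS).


Singleton RHS = n − k + 1 = 11, slack = 6, bound satisfied, not MDS.

Singleton bound: d ≤ n − k + 1.
Here n = 17, k = 7, so n − k + 1 = 11.
Given d = 5, check d ≤ 11: YES.
Slack = (n − k + 1) − d = 6.
The code is NOT MDS (slack = 6 > 0).
Description: the claimed parameters are [17, 7, 5]_4; such a code would be non-MDS.


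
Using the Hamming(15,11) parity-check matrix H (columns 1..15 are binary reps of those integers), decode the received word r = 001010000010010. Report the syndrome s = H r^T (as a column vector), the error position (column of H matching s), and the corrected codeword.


s = (0, 0, 1, 1)^T, error position = 3, corrected codeword c = 000010000010010

Compute s = H r^T mod 2 one row at a time:
  s_1 = 0 + 0 + 0 + 1 + 0 + 0 + 1 + 0 = 2 ≡ 0 (mod 2).
  s_2 = 0 + 1 + 0 + 0 + 0 + 0 + 1 + 0 = 2 ≡ 0 (mod 2).
  s_3 = 0 + 1 + 0 + 0 + 0 + 1 + 1 + 0 = 3 ≡ 1 (mod 2).
  s_4 = 0 + 1 + 1 + 0 + 0 + 1 + 0 + 0 = 3 ≡ 1 (mod 2).
s = (0, 0, 1, 1)^T — this equals column 3 of H (binary 0011), so error is at position 3.
Correct: flip bit 3 of r = 001010000010010 to get c = 000010000010010.


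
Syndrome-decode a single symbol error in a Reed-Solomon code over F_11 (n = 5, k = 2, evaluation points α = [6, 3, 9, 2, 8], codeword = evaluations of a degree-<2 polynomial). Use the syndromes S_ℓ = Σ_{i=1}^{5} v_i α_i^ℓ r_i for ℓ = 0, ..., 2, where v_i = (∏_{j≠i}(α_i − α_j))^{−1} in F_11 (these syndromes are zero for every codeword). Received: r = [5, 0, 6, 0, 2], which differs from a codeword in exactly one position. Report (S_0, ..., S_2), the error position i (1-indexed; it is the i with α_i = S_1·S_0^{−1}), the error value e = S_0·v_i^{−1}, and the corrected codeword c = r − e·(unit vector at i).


S = (2, 6, 7), error at position 2, error magnitude e = 7, c = [5, 4, 6, 0, 2].

Step 1: column multipliers v_i = (∏_{j≠i}(α_i − α_j))^{−1} mod 11.
  i = 1 (α = 6): (6−3)(6−9)(6−2)(6−8) = 3·(−3)·4·(−2) = 72 ≡ 6, so v_1 = 6^{−1} = 2 (mod 11).
  i = 2 (α = 3): (3−6)(3−9)(3−2)(3−8) = (−3)·(−6)·1·(−5) = −90 ≡ 9, so v_2 = 9^{−1} = 5 (mod 11).
  i = 3 (α = 9): (9−6)(9−3)(9−2)(9−8) = 3·6·7·1 = 126 ≡ 5, so v_3 = 5^{−1} = 9 (mod 11).
  i = 4 (α = 2): (2−6)(2−3)(2−9)(2−8) = (−4)·(−1)·(−7)·(−6) = 168 ≡ 3, so v_4 = 3^{−1} = 4 (mod 11).
  i = 5 (α = 8): (8−6)(8−3)(8−9)(8−2) = 2·5·(−1)·6 = −60 ≡ 6, so v_5 = 6^{−1} = 2 (mod 11).
  v = [2, 5, 9, 4, 2].
Step 2: syndromes of r = [5, 0, 6, 0, 2] (all sums mod 11).
  S_0 = Σ v_i r_i = 2·5 + 5·0 + 9·6 + 4·0 + 2·2 = 68 ≡ 2.
  S_1 = Σ v_i α_i r_i = 2·6·5 + 5·3·0 + 9·9·6 + 4·2·0 + 2·8·2 = 578 ≡ 6.
  α_i^2 mod 11 = [3, 9, 4, 4, 9].
  S_2 = Σ v_i α_i^2 r_i = 2·3·5 + 5·9·0 + 9·4·6 + 4·4·0 + 2·9·2 = 282 ≡ 7.
  S = (2, 6, 7) ≠ 0, so r is not a codeword (an error is present).
Step 3: locate the error. For a single error e at position i, S_ℓ = v_i·e·α_i^ℓ, so α_err = S_1/S_0.
  S_0^{−1} = 2^{−1} = 6 (mod 11), so α_err = 6·6 = 36 ≡ 3 = α_2. Error position i = 2.
  Consistency check: S_2/S_1 = 7·2 = 14 ≡ 3 = α_err ✓ (single-error assumption holds).
Step 4: error magnitude e = S_0/v_2 = S_0·∏_{j≠2}(α_2 − α_j) = 2·9 = 18 ≡ 7 (mod 11).
Step 5: correct position 2: c_2 = r_2 − e = 0 − 7 ≡ 4 (mod 11). Hence c = [5, 4, 6, 0, 2].
  Check: interpolating c through the α_i gives m(x) = 3 + 4·x (degree < 2) with m(α_i) = c_i for every i, so c is indeed a codeword.


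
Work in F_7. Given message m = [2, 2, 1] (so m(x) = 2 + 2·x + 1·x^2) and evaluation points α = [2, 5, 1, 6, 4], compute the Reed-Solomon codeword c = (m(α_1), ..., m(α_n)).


c = [3, 2, 5, 1, 5]

Message polynomial: m(x) = 2 + 2·x + 1·x^2 (mod 7).
For each evaluation point α_i, compute m(α_i) mod 7:
  α_1 = 2: Horner steps 1 → 4 → 3, so m(2) = 3.
  α_2 = 5: Horner steps 1 → 0 → 2, so m(5) = 2.
  α_3 = 1: Horner steps 1 → 3 → 5, so m(1) = 5.
  α_4 = 6: Horner steps 1 → 1 → 1, so m(6) = 1.
  α_5 = 4: Horner steps 1 → 6 → 5, so m(4) = 5.
Codeword c = [3, 2, 5, 1, 5] ∈ F_7^5.


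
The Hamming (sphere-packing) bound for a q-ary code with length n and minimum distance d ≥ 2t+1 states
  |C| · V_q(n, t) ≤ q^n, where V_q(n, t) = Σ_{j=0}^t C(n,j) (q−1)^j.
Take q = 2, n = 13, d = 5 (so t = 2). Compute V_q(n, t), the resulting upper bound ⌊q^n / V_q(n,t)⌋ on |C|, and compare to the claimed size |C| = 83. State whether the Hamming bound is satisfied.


V_q(n, t) = 92, q^n = 8192, Hamming bound = 89, |C| = 83 ≤ bound (satisfied).

Step 1: Compute V_q(n, t) = Σ_{j=0}^2 C(n, j) (q−1)^j.
  j = 0: C(13,0)·(1)^0 = 1·1 = 1.
  j = 1: C(13,1)·(1)^1 = 13·1 = 13.
  j = 2: C(13,2)·(1)^2 = 78·1 = 78.
  V_q(n, t) = 1 + 13 + 78 = 92.
Step 2: q^n = 2^13 = 8192.
Step 3: Hamming bound ⌊q^n / V_q(n,t)⌋ = ⌊8192/92⌋ = 89.
Step 4: Compare |C| = 83 to 89: satisfied.
The claimed |C| lies below the Hamming bound.


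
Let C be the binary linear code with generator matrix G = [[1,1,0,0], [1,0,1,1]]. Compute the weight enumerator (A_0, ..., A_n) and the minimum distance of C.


Weight distribution: A_0 = 1, A_2 = 1, A_3 = 2. Minimum distance d = 2.

Enumerate all 2^2 = 4 messages m ∈ F_2^2.
For each, compute codeword c = mG in F_2^4, then tally its weight.
  m = 00 → c = 0000, weight = 0.
  m = 10 → c = 1100, weight = 2.
  m = 01 → c = 1011, weight = 3.
  m = 11 → c = 0111, weight = 3.
Tally weights:
  weight 0: 1 codewords.
  weight 2: 1 codewords.
  weight 3: 2 codewords.
Minimum distance d = smallest w > 0 with A_w > 0 = 2.
Sanity: Σ A_w = 4 = 2^2 = 4 ✓.


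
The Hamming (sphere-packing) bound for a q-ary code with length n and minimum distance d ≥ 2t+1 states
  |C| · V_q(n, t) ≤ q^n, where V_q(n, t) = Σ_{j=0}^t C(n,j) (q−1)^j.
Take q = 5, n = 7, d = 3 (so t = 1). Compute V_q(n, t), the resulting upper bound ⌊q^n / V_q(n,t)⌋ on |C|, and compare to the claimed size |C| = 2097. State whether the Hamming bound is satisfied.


V_q(n, t) = 29, q^n = 78125, Hamming bound = 2693, |C| = 2097 ≤ bound (satisfied).

Step 1: Compute V_q(n, t) = Σ_{j=0}^1 C(n, j) (q−1)^j.
  j = 0: C(7,0)·(4)^0 = 1·1 = 1.
  j = 1: C(7,1)·(4)^1 = 7·4 = 28.
  V_q(n, t) = 1 + 28 = 29.
Step 2: q^n = 5^7 = 78125.
Step 3: Hamming bound ⌊q^n / V_q(n,t)⌋ = ⌊78125/29⌋ = 2693.
Step 4: Compare |C| = 2097 to 2693: satisfied.
The claimed |C| lies below the Hamming bound.


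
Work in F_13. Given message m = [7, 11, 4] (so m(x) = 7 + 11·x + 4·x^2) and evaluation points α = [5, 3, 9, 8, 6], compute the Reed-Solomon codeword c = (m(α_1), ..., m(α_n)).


c = [6, 11, 1, 0, 9]

Message polynomial: m(x) = 7 + 11·x + 4·x^2 (mod 13).
For each evaluation point α_i, compute m(α_i) mod 13:
  α_1 = 5: Horner steps 4 → 5 → 6, so m(5) = 6.
  α_2 = 3: Horner steps 4 → 10 → 11, so m(3) = 11.
  α_3 = 9: Horner steps 4 → 8 → 1, so m(9) = 1.
  α_4 = 8: Horner steps 4 → 4 → 0, so m(8) = 0.
  α_5 = 6: Horner steps 4 → 9 → 9, so m(6) = 9.
Codeword c = [6, 11, 1, 0, 9] ∈ F_13^5.


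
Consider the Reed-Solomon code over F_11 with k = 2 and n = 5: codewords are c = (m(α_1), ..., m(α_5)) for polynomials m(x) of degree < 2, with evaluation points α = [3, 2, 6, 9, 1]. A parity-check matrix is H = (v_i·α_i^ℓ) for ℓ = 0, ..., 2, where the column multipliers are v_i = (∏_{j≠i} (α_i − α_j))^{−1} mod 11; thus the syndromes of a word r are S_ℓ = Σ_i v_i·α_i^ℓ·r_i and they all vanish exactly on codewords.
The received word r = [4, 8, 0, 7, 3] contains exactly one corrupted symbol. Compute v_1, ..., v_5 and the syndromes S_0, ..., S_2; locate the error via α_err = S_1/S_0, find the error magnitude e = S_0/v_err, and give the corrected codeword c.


S = (2, 4, 8), error at position 2, error magnitude e = 10, c = [4, 9, 0, 7, 3].

Step 1: column multipliers v_i = (∏_{j≠i}(α_i − α_j))^{−1} mod 11.
  i = 1 (α = 3): (3−2)(3−6)(3−9)(3−1) = 1·(−3)·(−6)·2 = 36 ≡ 3, so v_1 = 3^{−1} = 4 (mod 11).
  i = 2 (α = 2): (2−3)(2−6)(2−9)(2−1) = (−1)·(−4)·(−7)·1 = −28 ≡ 5, so v_2 = 5^{−1} = 9 (mod 11).
  i = 3 (α = 6): (6−3)(6−2)(6−9)(6−1) = 3·4·(−3)·5 = −180 ≡ 7, so v_3 = 7^{−1} = 8 (mod 11).
  i = 4 (α = 9): (9−3)(9−2)(9−6)(9−1) = 6·7·3·8 = 1008 ≡ 7, so v_4 = 7^{−1} = 8 (mod 11).
  i = 5 (α = 1): (1−3)(1−2)(1−6)(1−9) = (−2)·(−1)·(−5)·(−8) = 80 ≡ 3, so v_5 = 3^{−1} = 4 (mod 11).
  v = [4, 9, 8, 8, 4].
Step 2: syndromes of r = [4, 8, 0, 7, 3] (all sums mod 11).
  S_0 = Σ v_i r_i = 4·4 + 9·8 + 8·0 + 8·7 + 4·3 = 156 ≡ 2.
  S_1 = Σ v_i α_i r_i = 4·3·4 + 9·2·8 + 8·6·0 + 8·9·7 + 4·1·3 = 708 ≡ 4.
  α_i^2 mod 11 = [9, 4, 3, 4, 1].
  S_2 = Σ v_i α_i^2 r_i = 4·9·4 + 9·4·8 + 8·3·0 + 8·4·7 + 4·1·3 = 668 ≡ 8.
  S = (2, 4, 8) ≠ 0, so r is not a codeword (an error is present).
Step 3: locate the error. For a single error e at position i, S_ℓ = v_i·e·α_i^ℓ, so α_err = S_1/S_0.
  S_0^{−1} = 2^{−1} = 6 (mod 11), so α_err = 4·6 = 24 ≡ 2 = α_2. Error position i = 2.
  Consistency check: S_2/S_1 = 8·3 = 24 ≡ 2 = α_err ✓ (single-error assumption holds).
Step 4: error magnitude e = S_0/v_2 = S_0·∏_{j≠2}(α_2 − α_j) = 2·5 = 10 ≡ 10 (mod 11).
Step 5: correct position 2: c_2 = r_2 − e = 8 − 10 ≡ 9 (mod 11). Hence c = [4, 9, 0, 7, 3].
  Check: interpolating c through the α_i gives m(x) = 8 + 6·x (degree < 2) with m(α_i) = c_i for every i, so c is indeed a codeword.


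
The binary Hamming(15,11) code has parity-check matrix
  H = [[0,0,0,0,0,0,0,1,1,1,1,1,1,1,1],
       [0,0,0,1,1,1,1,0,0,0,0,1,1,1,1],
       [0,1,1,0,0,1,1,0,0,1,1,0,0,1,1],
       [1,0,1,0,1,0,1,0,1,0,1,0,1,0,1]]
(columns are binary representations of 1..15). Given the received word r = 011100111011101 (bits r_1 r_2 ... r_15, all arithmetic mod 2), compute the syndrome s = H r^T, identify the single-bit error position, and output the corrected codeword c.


s = (0, 1, 1, 0)^T, error position = 6, corrected codeword c = 011101111011101

Compute s = H r^T mod 2 one row at a time:
  s_1 = 1 + 1 + 0 + 1 + 1 + 1 + 0 + 1 = 6 ≡ 0 (mod 2).
  s_2 = 1 + 0 + 0 + 1 + 1 + 1 + 0 + 1 = 5 ≡ 1 (mod 2).
  s_3 = 1 + 1 + 0 + 1 + 0 + 1 + 0 + 1 = 5 ≡ 1 (mod 2).
  s_4 = 0 + 1 + 0 + 1 + 1 + 1 + 1 + 1 = 6 ≡ 0 (mod 2).
s = (0, 1, 1, 0)^T — this equals column 6 of H (binary 0110), so error is at position 6.
Correct: flip bit 6 of r = 011100111011101 to get c = 011101111011101.


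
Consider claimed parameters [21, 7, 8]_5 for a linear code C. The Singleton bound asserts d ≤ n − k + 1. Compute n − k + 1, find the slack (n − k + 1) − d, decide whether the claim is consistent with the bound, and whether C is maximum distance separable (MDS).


Singleton RHS = n − k + 1 = 15, slack = 7, bound satisfied, not MDS.

Singleton bound: d ≤ n − k + 1.
Here n = 21, k = 7, so n − k + 1 = 15.
Given d = 8, check d ≤ 15: YES.
Slack = (n − k + 1) − d = 7.
The code is NOT MDS (slack = 7 > 0).
Description: the claimed parameters are [21, 7, 8]_5; such a code would be non-MDS.


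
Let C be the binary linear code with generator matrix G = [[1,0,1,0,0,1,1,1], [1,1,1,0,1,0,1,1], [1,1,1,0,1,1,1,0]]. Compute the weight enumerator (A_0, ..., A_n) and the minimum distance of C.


Weight distribution: A_0 = 1, A_2 = 1, A_3 = 3, A_5 = 1, A_6 = 2. Minimum distance d = 2.

Enumerate all 2^3 = 8 messages m ∈ F_2^3.
For each, compute codeword c = mG in F_2^8, then tally its weight.
  m = 000 → c = 00000000, weight = 0.
  m = 100 → c = 10100111, weight = 5.
  m = 010 → c = 11101011, weight = 6.
  m = 110 → c = 01001100, weight = 3.
  m = 001 → c = 11101110, weight = 6.
  m = 101 → c = 01001001, weight = 3.
  m = 011 → c = 00000101, weight = 2.
  m = 111 → c = 10100010, weight = 3.
Tally weights:
  weight 0: 1 codewords.
  weight 2: 1 codewords.
  weight 3: 3 codewords.
  weight 5: 1 codewords.
  weight 6: 2 codewords.
Minimum distance d = smallest w > 0 with A_w > 0 = 2.
Sanity: Σ A_w = 8 = 2^3 = 8 ✓.


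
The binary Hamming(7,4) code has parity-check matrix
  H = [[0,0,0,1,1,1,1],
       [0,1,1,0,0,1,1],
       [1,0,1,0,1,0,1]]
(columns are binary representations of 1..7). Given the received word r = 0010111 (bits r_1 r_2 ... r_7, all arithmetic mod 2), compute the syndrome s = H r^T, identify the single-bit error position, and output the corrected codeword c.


s = (1, 1, 1)^T, error position = 7, corrected codeword c = 0010110

Compute s = H r^T mod 2 one row at a time:
  s_1 = 0 + 1 + 1 + 1 = 3 ≡ 1 (mod 2).
  s_2 = 0 + 1 + 1 + 1 = 3 ≡ 1 (mod 2).
  s_3 = 0 + 1 + 1 + 1 = 3 ≡ 1 (mod 2).
s = (1, 1, 1)^T — this equals column 7 of H (binary 111), so error is at position 7.
Correct: flip bit 7 of r = 0010111 to get c = 0010110.


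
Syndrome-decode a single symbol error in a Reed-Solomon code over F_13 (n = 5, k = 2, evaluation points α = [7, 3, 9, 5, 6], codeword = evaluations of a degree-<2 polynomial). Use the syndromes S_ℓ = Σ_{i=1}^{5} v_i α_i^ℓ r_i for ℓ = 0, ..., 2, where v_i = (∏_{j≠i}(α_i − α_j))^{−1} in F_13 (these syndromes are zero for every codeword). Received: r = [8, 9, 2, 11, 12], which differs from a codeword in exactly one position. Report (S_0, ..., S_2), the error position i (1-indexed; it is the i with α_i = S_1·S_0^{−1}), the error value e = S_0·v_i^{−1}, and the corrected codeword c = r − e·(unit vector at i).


S = (6, 3, 8), error at position 1, error magnitude e = 8, c = [0, 9, 2, 11, 12].

Step 1: column multipliers v_i = (∏_{j≠i}(α_i − α_j))^{−1} mod 13.
  i = 1 (α = 7): (7−3)(7−9)(7−5)(7−6) = 4·(−2)·2·1 = −16 ≡ 10, so v_1 = 10^{−1} = 4 (mod 13).
  i = 2 (α = 3): (3−7)(3−9)(3−5)(3−6) = (−4)·(−6)·(−2)·(−3) = 144 ≡ 1, so v_2 = 1^{−1} = 1 (mod 13).
  i = 3 (α = 9): (9−7)(9−3)(9−5)(9−6) = 2·6·4·3 = 144 ≡ 1, so v_3 = 1^{−1} = 1 (mod 13).
  i = 4 (α = 5): (5−7)(5−3)(5−9)(5−6) = (−2)·2·(−4)·(−1) = −16 ≡ 10, so v_4 = 10^{−1} = 4 (mod 13).
  i = 5 (α = 6): (6−7)(6−3)(6−9)(6−5) = (−1)·3·(−3)·1 = 9 ≡ 9, so v_5 = 9^{−1} = 3 (mod 13).
  v = [4, 1, 1, 4, 3].
Step 2: syndromes of r = [8, 9, 2, 11, 12] (all sums mod 13).
  S_0 = Σ v_i r_i = 4·8 + 1·9 + 1·2 + 4·11 + 3·12 = 123 ≡ 6.
  S_1 = Σ v_i α_i r_i = 4·7·8 + 1·3·9 + 1·9·2 + 4·5·11 + 3·6·12 = 705 ≡ 3.
  α_i^2 mod 13 = [10, 9, 3, 12, 10].
  S_2 = Σ v_i α_i^2 r_i = 4·10·8 + 1·9·9 + 1·3·2 + 4·12·11 + 3·10·12 = 1295 ≡ 8.
  S = (6, 3, 8) ≠ 0, so r is not a codeword (an error is present).
Step 3: locate the error. For a single error e at position i, S_ℓ = v_i·e·α_i^ℓ, so α_err = S_1/S_0.
  S_0^{−1} = 6^{−1} = 11 (mod 13), so α_err = 3·11 = 33 ≡ 7 = α_1. Error position i = 1.
  Consistency check: S_2/S_1 = 8·9 = 72 ≡ 7 = α_err ✓ (single-error assumption holds).
Step 4: error magnitude e = S_0/v_1 = S_0·∏_{j≠1}(α_1 − α_j) = 6·10 = 60 ≡ 8 (mod 13).
Step 5: correct position 1: c_1 = r_1 − e = 8 − 8 ≡ 0 (mod 13). Hence c = [0, 9, 2, 11, 12].
  Check: interpolating c through the α_i gives m(x) = 6 + 1·x (degree < 2) with m(α_i) = c_i for every i, so c is indeed a codeword.


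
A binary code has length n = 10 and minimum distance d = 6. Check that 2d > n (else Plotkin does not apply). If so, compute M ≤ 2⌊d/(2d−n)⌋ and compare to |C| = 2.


Plotkin bound M ≤ 6; given |C| = 2 ≤ bound (satisfied).

Check applicability: 2d = 12, n = 10.
2d − n = 2 > 0, so Plotkin applies.
Compute d/(2d−n) = 6/2 ≈ 3.0000.
⌊d/(2d−n)⌋ = 3.
Plotkin bound: M ≤ 2·3 = 6.
Given |C| = 2, check: satisfied.
This |C| is below the Plotkin bound.


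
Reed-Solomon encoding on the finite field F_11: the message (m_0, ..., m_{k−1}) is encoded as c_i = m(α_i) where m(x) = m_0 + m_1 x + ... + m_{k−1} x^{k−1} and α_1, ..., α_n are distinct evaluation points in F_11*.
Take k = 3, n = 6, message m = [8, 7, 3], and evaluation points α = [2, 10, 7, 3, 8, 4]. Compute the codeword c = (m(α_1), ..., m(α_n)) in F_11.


c = [1, 4, 6, 1, 3, 7]

Message polynomial: m(x) = 8 + 7·x + 3·x^2 (mod 11).
For each evaluation point α_i, compute m(α_i) mod 11:
  α_1 = 2: Horner steps 3 → 2 → 1, so m(2) = 1.
  α_2 = 10: Horner steps 3 → 4 → 4, so m(10) = 4.
  α_3 = 7: Horner steps 3 → 6 → 6, so m(7) = 6.
  α_4 = 3: Horner steps 3 → 5 → 1, so m(3) = 1.
  α_5 = 8: Horner steps 3 → 9 → 3, so m(8) = 3.
  α_6 = 4: Horner steps 3 → 8 → 7, so m(4) = 7.
Codeword c = [1, 4, 6, 1, 3, 7] ∈ F_11^6.


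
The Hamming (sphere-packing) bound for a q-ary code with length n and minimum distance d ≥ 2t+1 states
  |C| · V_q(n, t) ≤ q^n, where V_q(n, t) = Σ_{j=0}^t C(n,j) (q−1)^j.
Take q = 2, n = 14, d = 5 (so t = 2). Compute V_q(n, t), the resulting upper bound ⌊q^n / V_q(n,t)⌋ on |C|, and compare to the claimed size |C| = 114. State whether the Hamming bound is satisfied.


V_q(n, t) = 106, q^n = 16384, Hamming bound = 154, |C| = 114 ≤ bound (satisfied).

Step 1: Compute V_q(n, t) = Σ_{j=0}^2 C(n, j) (q−1)^j.
  j = 0: C(14,0)·(1)^0 = 1·1 = 1.
  j = 1: C(14,1)·(1)^1 = 14·1 = 14.
  j = 2: C(14,2)·(1)^2 = 91·1 = 91.
  V_q(n, t) = 1 + 14 + 91 = 106.
Step 2: q^n = 2^14 = 16384.
Step 3: Hamming bound ⌊q^n / V_q(n,t)⌋ = ⌊16384/106⌋ = 154.
Step 4: Compare |C| = 114 to 154: satisfied.
The claimed |C| lies below the Hamming bound.


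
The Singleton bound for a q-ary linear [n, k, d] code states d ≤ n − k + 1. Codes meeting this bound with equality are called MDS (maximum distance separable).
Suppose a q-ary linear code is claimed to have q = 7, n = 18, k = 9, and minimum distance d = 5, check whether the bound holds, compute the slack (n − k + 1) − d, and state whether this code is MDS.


Singleton RHS = n − k + 1 = 10, slack = 5, bound satisfied, not MDS.

Singleton bound: d ≤ n − k + 1.
Here n = 18, k = 9, so n − k + 1 = 10.
Given d = 5, check d ≤ 10: YES.
Slack = (n − k + 1) − d = 5.
The code is NOT MDS (slack = 5 > 0).
Description: the claimed parameters are [18, 9, 5]_7; such a code would be non-MDS.


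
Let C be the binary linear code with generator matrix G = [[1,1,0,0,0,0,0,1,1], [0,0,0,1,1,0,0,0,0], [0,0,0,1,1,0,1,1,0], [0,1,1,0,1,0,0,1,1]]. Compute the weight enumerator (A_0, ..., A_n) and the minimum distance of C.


Weight distribution: A_0 = 1, A_2 = 2, A_3 = 2, A_4 = 3, A_5 = 6, A_6 = 2. Minimum distance d = 2.

Enumerate all 2^4 = 16 messages m ∈ F_2^4.
For each, compute codeword c = mG in F_2^9, then tally its weight.
  m = 0000 → c = 000000000, weight = 0.
  m = 1000 → c = 110000011, weight = 4.
  m = 0100 → c = 000110000, weight = 2.
  m = 1100 → c = 110110011, weight = 6.
  m = 0010 → c = 000110110, weight = 4.
  m = 1010 → c = 110110101, weight = 6.
  m = 0110 → c = 000000110, weight = 2.
  m = 1110 → c = 110000101, weight = 4.
  m = 0001 → c = 011010011, weight = 5.
  m = 1001 → c = 101010000, weight = 3.
  m = 0101 → c = 011100011, weight = 5.
  m = 1101 → c = 101100000, weight = 3.
  m = 0011 → c = 011100101, weight = 5.
  m = 1011 → c = 101100110, weight = 5.
  m = 0111 → c = 011010101, weight = 5.
  m = 1111 → c = 101010110, weight = 5.
Tally weights:
  weight 0: 1 codewords.
  weight 2: 2 codewords.
  weight 3: 2 codewords.
  weight 4: 3 codewords.
  weight 5: 6 codewords.
  weight 6: 2 codewords.
Minimum distance d = smallest w > 0 with A_w > 0 = 2.
Sanity: Σ A_w = 16 = 2^4 = 16 ✓.


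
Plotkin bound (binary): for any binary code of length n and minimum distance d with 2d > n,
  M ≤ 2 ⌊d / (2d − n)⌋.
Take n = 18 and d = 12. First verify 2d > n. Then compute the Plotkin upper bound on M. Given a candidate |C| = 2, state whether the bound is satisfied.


Plotkin bound M ≤ 4; given |C| = 2 ≤ bound (satisfied).

Check applicability: 2d = 24, n = 18.
2d − n = 6 > 0, so Plotkin applies.
Compute d/(2d−n) = 12/6 ≈ 2.0000.
⌊d/(2d−n)⌋ = 2.
Plotkin bound: M ≤ 2·2 = 4.
Given |C| = 2, check: satisfied.
This |C| is below the Plotkin bound.


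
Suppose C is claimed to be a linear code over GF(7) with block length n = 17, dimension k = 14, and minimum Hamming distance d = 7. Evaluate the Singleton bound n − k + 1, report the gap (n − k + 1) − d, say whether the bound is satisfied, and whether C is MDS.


Singleton RHS = n − k + 1 = 4, slack = -3, bound violated (no such code; not MDS).

Singleton bound: d ≤ n − k + 1.
Here n = 17, k = 14, so n − k + 1 = 4.
Given d = 7, check d ≤ 4: NO.
Slack = (n − k + 1) − d = -3.
The slack is negative: d = 7 exceeds n − k + 1 = 4 by 3, so the Singleton bound is violated and no linear [17, 14, 7]_7 code can exist. In particular it is not MDS (MDS requires d = n − k + 1 exactly).
Description: the claimed parameters are [17, 14, 7]_7; such a code would be impossible (violates the Singleton bound).


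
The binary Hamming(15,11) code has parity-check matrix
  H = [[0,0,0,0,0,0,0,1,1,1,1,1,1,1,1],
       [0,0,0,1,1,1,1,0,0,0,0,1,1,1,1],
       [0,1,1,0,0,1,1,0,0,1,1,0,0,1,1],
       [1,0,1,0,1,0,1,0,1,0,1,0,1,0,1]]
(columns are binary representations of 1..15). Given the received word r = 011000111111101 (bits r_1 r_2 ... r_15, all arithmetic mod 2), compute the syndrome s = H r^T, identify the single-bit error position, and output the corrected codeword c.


s = (1, 0, 0, 0)^T, error position = 8, corrected codeword c = 011000101111101

Compute s = H r^T mod 2 one row at a time:
  s_1 = 1 + 1 + 1 + 1 + 1 + 1 + 0 + 1 = 7 ≡ 1 (mod 2).
  s_2 = 0 + 0 + 0 + 1 + 1 + 1 + 0 + 1 = 4 ≡ 0 (mod 2).
  s_3 = 1 + 1 + 0 + 1 + 1 + 1 + 0 + 1 = 6 ≡ 0 (mod 2).
  s_4 = 0 + 1 + 0 + 1 + 1 + 1 + 1 + 1 = 6 ≡ 0 (mod 2).
s = (1, 0, 0, 0)^T — this equals column 8 of H (binary 1000), so error is at position 8.
Correct: flip bit 8 of r = 011000111111101 to get c = 011000101111101.


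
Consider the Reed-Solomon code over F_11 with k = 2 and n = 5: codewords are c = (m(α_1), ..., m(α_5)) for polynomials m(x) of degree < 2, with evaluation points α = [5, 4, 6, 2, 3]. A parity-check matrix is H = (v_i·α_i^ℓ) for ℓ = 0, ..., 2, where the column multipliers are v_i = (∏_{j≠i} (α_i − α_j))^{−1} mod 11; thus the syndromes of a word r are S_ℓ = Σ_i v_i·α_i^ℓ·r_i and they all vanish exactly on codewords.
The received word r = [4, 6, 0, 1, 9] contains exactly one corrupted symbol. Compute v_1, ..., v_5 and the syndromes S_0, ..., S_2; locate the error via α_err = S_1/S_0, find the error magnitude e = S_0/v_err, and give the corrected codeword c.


S = (9, 1, 5), error at position 1, error magnitude e = 1, c = [3, 6, 0, 1, 9].

Step 1: column multipliers v_i = (∏_{j≠i}(α_i − α_j))^{−1} mod 11.
  i = 1 (α = 5): (5−4)(5−6)(5−2)(5−3) = 1·(−1)·3·2 = −6 ≡ 5, so v_1 = 5^{−1} = 9 (mod 11).
  i = 2 (α = 4): (4−5)(4−6)(4−2)(4−3) = (−1)·(−2)·2·1 = 4 ≡ 4, so v_2 = 4^{−1} = 3 (mod 11).
  i = 3 (α = 6): (6−5)(6−4)(6−2)(6−3) = 1·2·4·3 = 24 ≡ 2, so v_3 = 2^{−1} = 6 (mod 11).
  i = 4 (α = 2): (2−5)(2−4)(2−6)(2−3) = (−3)·(−2)·(−4)·(−1) = 24 ≡ 2, so v_4 = 2^{−1} = 6 (mod 11).
  i = 5 (α = 3): (3−5)(3−4)(3−6)(3−2) = (−2)·(−1)·(−3)·1 = −6 ≡ 5, so v_5 = 5^{−1} = 9 (mod 11).
  v = [9, 3, 6, 6, 9].
Step 2: syndromes of r = [4, 6, 0, 1, 9] (all sums mod 11).
  S_0 = Σ v_i r_i = 9·4 + 3·6 + 6·0 + 6·1 + 9·9 = 141 ≡ 9.
  S_1 = Σ v_i α_i r_i = 9·5·4 + 3·4·6 + 6·6·0 + 6·2·1 + 9·3·9 = 507 ≡ 1.
  α_i^2 mod 11 = [3, 5, 3, 4, 9].
  S_2 = Σ v_i α_i^2 r_i = 9·3·4 + 3·5·6 + 6·3·0 + 6·4·1 + 9·9·9 = 951 ≡ 5.
  S = (9, 1, 5) ≠ 0, so r is not a codeword (an error is present).
Step 3: locate the error. For a single error e at position i, S_ℓ = v_i·e·α_i^ℓ, so α_err = S_1/S_0.
  S_0^{−1} = 9^{−1} = 5 (mod 11), so α_err = 1·5 = 5 ≡ 5 = α_1. Error position i = 1.
  Consistency check: S_2/S_1 = 5·1 = 5 ≡ 5 = α_err ✓ (single-error assumption holds).
Step 4: error magnitude e = S_0/v_1 = S_0·∏_{j≠1}(α_1 − α_j) = 9·5 = 45 ≡ 1 (mod 11).
Step 5: correct position 1: c_1 = r_1 − e = 4 − 1 ≡ 3 (mod 11). Hence c = [3, 6, 0, 1, 9].
  Check: interpolating c through the α_i gives m(x) = 7 + 8·x (degree < 2) with m(α_i) = c_i for every i, so c is indeed a codeword.


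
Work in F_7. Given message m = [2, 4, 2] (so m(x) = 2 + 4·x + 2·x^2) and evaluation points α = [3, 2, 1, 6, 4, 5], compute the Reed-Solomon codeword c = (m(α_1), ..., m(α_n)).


c = [4, 4, 1, 0, 1, 2]

Message polynomial: m(x) = 2 + 4·x + 2·x^2 (mod 7).
For each evaluation point α_i, compute m(α_i) mod 7:
  α_1 = 3: Horner steps 2 → 3 → 4, so m(3) = 4.
  α_2 = 2: Horner steps 2 → 1 → 4, so m(2) = 4.
  α_3 = 1: Horner steps 2 → 6 → 1, so m(1) = 1.
  α_4 = 6: Horner steps 2 → 2 → 0, so m(6) = 0.
  α_5 = 4: Horner steps 2 → 5 → 1, so m(4) = 1.
  α_6 = 5: Horner steps 2 → 0 → 2, so m(5) = 2.
Codeword c = [4, 4, 1, 0, 1, 2] ∈ F_7^6.


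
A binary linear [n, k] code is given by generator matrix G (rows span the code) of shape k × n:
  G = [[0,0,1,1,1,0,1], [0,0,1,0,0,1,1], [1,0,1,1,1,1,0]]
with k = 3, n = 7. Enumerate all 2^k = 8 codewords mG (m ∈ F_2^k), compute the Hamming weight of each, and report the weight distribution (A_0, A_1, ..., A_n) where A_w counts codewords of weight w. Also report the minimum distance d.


Weight distribution: A_0 = 1, A_2 = 1, A_3 = 3, A_4 = 2, A_5 = 1. Minimum distance d = 2.

Enumerate all 2^3 = 8 messages m ∈ F_2^3.
For each, compute codeword c = mG in F_2^7, then tally its weight.
  m = 000 → c = 0000000, weight = 0.
  m = 100 → c = 0011101, weight = 4.
  m = 010 → c = 0010011, weight = 3.
  m = 110 → c = 0001110, weight = 3.
  m = 001 → c = 1011110, weight = 5.
  m = 101 → c = 1000011, weight = 3.
  m = 011 → c = 1001101, weight = 4.
  m = 111 → c = 1010000, weight = 2.
Tally weights:
  weight 0: 1 codewords.
  weight 2: 1 codewords.
  weight 3: 3 codewords.
  weight 4: 2 codewords.
  weight 5: 1 codewords.
Minimum distance d = smallest w > 0 with A_w > 0 = 2.
Sanity: Σ A_w = 8 = 2^3 = 8 ✓.


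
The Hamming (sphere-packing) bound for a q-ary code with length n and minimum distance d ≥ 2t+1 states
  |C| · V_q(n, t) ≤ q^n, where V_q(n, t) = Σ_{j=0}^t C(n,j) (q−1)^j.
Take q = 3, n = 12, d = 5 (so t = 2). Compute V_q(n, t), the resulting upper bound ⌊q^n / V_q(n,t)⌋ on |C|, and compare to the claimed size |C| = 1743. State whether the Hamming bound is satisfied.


V_q(n, t) = 289, q^n = 531441, Hamming bound = 1838, |C| = 1743 ≤ bound (satisfied).

Step 1: Compute V_q(n, t) = Σ_{j=0}^2 C(n, j) (q−1)^j.
  j = 0: C(12,0)·(2)^0 = 1·1 = 1.
  j = 1: C(12,1)·(2)^1 = 12·2 = 24.
  j = 2: C(12,2)·(2)^2 = 66·4 = 264.
  V_q(n, t) = 1 + 24 + 264 = 289.
Step 2: q^n = 3^12 = 531441.
Step 3: Hamming bound ⌊q^n / V_q(n,t)⌋ = ⌊531441/289⌋ = 1838.
Step 4: Compare |C| = 1743 to 1838: satisfied.
The claimed |C| lies below the Hamming bound.


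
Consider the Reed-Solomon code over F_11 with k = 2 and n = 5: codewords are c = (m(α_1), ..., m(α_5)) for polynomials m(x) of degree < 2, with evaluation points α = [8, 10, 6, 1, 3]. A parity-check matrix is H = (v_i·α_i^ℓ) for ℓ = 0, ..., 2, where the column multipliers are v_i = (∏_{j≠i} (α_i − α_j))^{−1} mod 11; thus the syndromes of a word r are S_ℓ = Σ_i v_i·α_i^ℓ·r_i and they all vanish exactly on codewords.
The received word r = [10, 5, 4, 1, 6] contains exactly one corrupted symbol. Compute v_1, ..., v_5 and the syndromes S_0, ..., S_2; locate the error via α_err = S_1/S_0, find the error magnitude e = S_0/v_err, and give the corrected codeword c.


S = (4, 4, 4), error at position 4, error magnitude e = 1, c = [10, 5, 4, 0, 6].

Step 1: column multipliers v_i = (∏_{j≠i}(α_i − α_j))^{−1} mod 11.
  i = 1 (α = 8): (8−10)(8−6)(8−1)(8−3) = (−2)·2·7·5 = −140 ≡ 3, so v_1 = 3^{−1} = 4 (mod 11).
  i = 2 (α = 10): (10−8)(10−6)(10−1)(10−3) = 2·4·9·7 = 504 ≡ 9, so v_2 = 9^{−1} = 5 (mod 11).
  i = 3 (α = 6): (6−8)(6−10)(6−1)(6−3) = (−2)·(−4)·5·3 = 120 ≡ 10, so v_3 = 10^{−1} = 10 (mod 11).
  i = 4 (α = 1): (1−8)(1−10)(1−6)(1−3) = (−7)·(−9)·(−5)·(−2) = 630 ≡ 3, so v_4 = 3^{−1} = 4 (mod 11).
  i = 5 (α = 3): (3−8)(3−10)(3−6)(3−1) = (−5)·(−7)·(−3)·2 = −210 ≡ 10, so v_5 = 10^{−1} = 10 (mod 11).
  v = [4, 5, 10, 4, 10].
Step 2: syndromes of r = [10, 5, 4, 1, 6] (all sums mod 11).
  S_0 = Σ v_i r_i = 4·10 + 5·5 + 10·4 + 4·1 + 10·6 = 169 ≡ 4.
  S_1 = Σ v_i α_i r_i = 4·8·10 + 5·10·5 + 10·6·4 + 4·1·1 + 10·3·6 = 994 ≡ 4.
  α_i^2 mod 11 = [9, 1, 3, 1, 9].
  S_2 = Σ v_i α_i^2 r_i = 4·9·10 + 5·1·5 + 10·3·4 + 4·1·1 + 10·9·6 = 1049 ≡ 4.
  S = (4, 4, 4) ≠ 0, so r is not a codeword (an error is present).
Step 3: locate the error. For a single error e at position i, S_ℓ = v_i·e·α_i^ℓ, so α_err = S_1/S_0.
  S_0^{−1} = 4^{−1} = 3 (mod 11), so α_err = 4·3 = 12 ≡ 1 = α_4. Error position i = 4.
  Consistency check: S_2/S_1 = 4·3 = 12 ≡ 1 = α_err ✓ (single-error assumption holds).
Step 4: error magnitude e = S_0/v_4 = S_0·∏_{j≠4}(α_4 − α_j) = 4·3 = 12 ≡ 1 (mod 11).
Step 5: correct position 4: c_4 = r_4 − e = 1 − 1 ≡ 0 (mod 11). Hence c = [10, 5, 4, 0, 6].
  Check: interpolating c through the α_i gives m(x) = 8 + 3·x (degree < 2) with m(α_i) = c_i for every i, so c is indeed a codeword.


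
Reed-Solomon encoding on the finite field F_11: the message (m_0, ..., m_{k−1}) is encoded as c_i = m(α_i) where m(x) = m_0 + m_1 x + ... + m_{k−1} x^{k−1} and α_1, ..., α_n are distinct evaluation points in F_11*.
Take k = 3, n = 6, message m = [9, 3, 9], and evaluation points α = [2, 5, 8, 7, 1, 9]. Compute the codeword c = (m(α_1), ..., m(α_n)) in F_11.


c = [7, 7, 4, 9, 10, 6]

Message polynomial: m(x) = 9 + 3·x + 9·x^2 (mod 11).
For each evaluation point α_i, compute m(α_i) mod 11:
  α_1 = 2: Horner steps 9 → 10 → 7, so m(2) = 7.
  α_2 = 5: Horner steps 9 → 4 → 7, so m(5) = 7.
  α_3 = 8: Horner steps 9 → 9 → 4, so m(8) = 4.
  α_4 = 7: Horner steps 9 → 0 → 9, so m(7) = 9.
  α_5 = 1: Horner steps 9 → 1 → 10, so m(1) = 10.
  α_6 = 9: Horner steps 9 → 7 → 6, so m(9) = 6.
Codeword c = [7, 7, 4, 9, 10, 6] ∈ F_11^6.


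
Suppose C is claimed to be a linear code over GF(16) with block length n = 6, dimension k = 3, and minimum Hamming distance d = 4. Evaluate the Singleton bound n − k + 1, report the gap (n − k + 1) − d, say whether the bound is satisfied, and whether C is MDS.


Singleton RHS = n − k + 1 = 4, slack = 0, bound satisfied, MDS.

Singleton bound: d ≤ n − k + 1.
Here n = 6, k = 3, so n − k + 1 = 4.
Given d = 4, check d ≤ 4: YES.
Slack = (n − k + 1) − d = 0.
The code is MDS (slack = 0).
Description: the claimed parameters are [6, 3, 4]_16; such a code would be MDS (meets Singleton bound).


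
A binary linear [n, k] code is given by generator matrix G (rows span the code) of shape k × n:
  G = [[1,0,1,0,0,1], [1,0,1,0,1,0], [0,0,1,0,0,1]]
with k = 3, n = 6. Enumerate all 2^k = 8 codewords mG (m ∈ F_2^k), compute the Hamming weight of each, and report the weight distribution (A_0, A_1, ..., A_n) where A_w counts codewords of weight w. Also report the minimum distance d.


Weight distribution: A_0 = 1, A_1 = 1, A_2 = 3, A_3 = 3. Minimum distance d = 1.

Enumerate all 2^3 = 8 messages m ∈ F_2^3.
For each, compute codeword c = mG in F_2^6, then tally its weight.
  m = 000 → c = 000000, weight = 0.
  m = 100 → c = 101001, weight = 3.
  m = 010 → c = 101010, weight = 3.
  m = 110 → c = 000011, weight = 2.
  m = 001 → c = 001001, weight = 2.
  m = 101 → c = 100000, weight = 1.
  m = 011 → c = 100011, weight = 3.
  m = 111 → c = 001010, weight = 2.
Tally weights:
  weight 0: 1 codewords.
  weight 1: 1 codewords.
  weight 2: 3 codewords.
  weight 3: 3 codewords.
Minimum distance d = smallest w > 0 with A_w > 0 = 1.
Sanity: Σ A_w = 8 = 2^3 = 8 ✓.


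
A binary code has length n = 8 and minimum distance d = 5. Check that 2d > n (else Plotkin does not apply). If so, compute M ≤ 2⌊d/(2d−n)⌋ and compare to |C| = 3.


Plotkin bound M ≤ 4; given |C| = 3 ≤ bound (satisfied).

Check applicability: 2d = 10, n = 8.
2d − n = 2 > 0, so Plotkin applies.
Compute d/(2d−n) = 5/2 ≈ 2.5000.
⌊d/(2d−n)⌋ = 2.
Plotkin bound: M ≤ 2·2 = 4.
Given |C| = 3, check: satisfied.
This |C| is below the Plotkin bound.


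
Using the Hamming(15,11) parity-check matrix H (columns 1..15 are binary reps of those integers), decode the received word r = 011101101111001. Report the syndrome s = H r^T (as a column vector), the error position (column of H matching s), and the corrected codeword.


s = (1, 1, 1, 1)^T, error position = 15, corrected codeword c = 011101101111000

Compute s = H r^T mod 2 one row at a time:
  s_1 = 0 + 1 + 1 + 1 + 1 + 0 + 0 + 1 = 5 ≡ 1 (mod 2).
  s_2 = 1 + 0 + 1 + 1 + 1 + 0 + 0 + 1 = 5 ≡ 1 (mod 2).
  s_3 = 1 + 1 + 1 + 1 + 1 + 1 + 0 + 1 = 7 ≡ 1 (mod 2).
  s_4 = 0 + 1 + 0 + 1 + 1 + 1 + 0 + 1 = 5 ≡ 1 (mod 2).
s = (1, 1, 1, 1)^T — this equals column 15 of H (binary 1111), so error is at position 15.
Correct: flip bit 15 of r = 011101101111001 to get c = 011101101111000.


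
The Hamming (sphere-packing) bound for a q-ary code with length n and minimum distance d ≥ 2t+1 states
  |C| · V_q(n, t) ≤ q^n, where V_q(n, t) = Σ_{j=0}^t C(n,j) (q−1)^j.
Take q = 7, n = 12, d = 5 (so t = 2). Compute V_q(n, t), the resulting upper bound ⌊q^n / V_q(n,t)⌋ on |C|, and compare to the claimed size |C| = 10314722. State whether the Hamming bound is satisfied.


V_q(n, t) = 2449, q^n = 13841287201, Hamming bound = 5651811, |C| = 10314722 > bound (violated).

Step 1: Compute V_q(n, t) = Σ_{j=0}^2 C(n, j) (q−1)^j.
  j = 0: C(12,0)·(6)^0 = 1·1 = 1.
  j = 1: C(12,1)·(6)^1 = 12·6 = 72.
  j = 2: C(12,2)·(6)^2 = 66·36 = 2376.
  V_q(n, t) = 1 + 72 + 2376 = 2449.
Step 2: q^n = 7^12 = 13841287201.
Step 3: Hamming bound ⌊q^n / V_q(n,t)⌋ = ⌊13841287201/2449⌋ = 5651811.
Step 4: Compare |C| = 10314722 to 5651811: violated.
The claimed |C| lies above the Hamming bound, so no 7-ary code of length 12 with d ≥ 5 can have 10314722 codewords.


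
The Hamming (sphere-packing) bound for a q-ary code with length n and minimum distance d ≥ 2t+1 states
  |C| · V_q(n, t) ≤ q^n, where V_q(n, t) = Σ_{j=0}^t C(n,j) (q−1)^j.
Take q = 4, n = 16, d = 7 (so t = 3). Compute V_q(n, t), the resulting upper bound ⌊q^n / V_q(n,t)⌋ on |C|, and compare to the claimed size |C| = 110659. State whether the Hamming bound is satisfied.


V_q(n, t) = 16249, q^n = 4294967296, Hamming bound = 264321, |C| = 110659 ≤ bound (satisfied).

Step 1: Compute V_q(n, t) = Σ_{j=0}^3 C(n, j) (q−1)^j.
  j = 0: C(16,0)·(3)^0 = 1·1 = 1.
  j = 1: C(16,1)·(3)^1 = 16·3 = 48.
  j = 2: C(16,2)·(3)^2 = 120·9 = 1080.
  j = 3: C(16,3)·(3)^3 = 560·27 = 15120.
  V_q(n, t) = 1 + 48 + 1080 + 15120 = 16249.
Step 2: q^n = 4^16 = 4294967296.
Step 3: Hamming bound ⌊q^n / V_q(n,t)⌋ = ⌊4294967296/16249⌋ = 264321.
Step 4: Compare |C| = 110659 to 264321: satisfied.
The claimed |C| lies below the Hamming bound.


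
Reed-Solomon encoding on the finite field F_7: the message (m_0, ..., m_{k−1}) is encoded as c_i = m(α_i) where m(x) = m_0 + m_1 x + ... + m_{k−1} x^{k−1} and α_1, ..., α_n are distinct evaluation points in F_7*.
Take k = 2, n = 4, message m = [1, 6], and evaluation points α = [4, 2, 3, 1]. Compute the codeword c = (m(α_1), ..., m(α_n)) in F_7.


c = [4, 6, 5, 0]

Message polynomial: m(x) = 1 + 6·x (mod 7).
For each evaluation point α_i, compute m(α_i) mod 7:
  α_1 = 4: Horner steps 6 → 4, so m(4) = 4.
  α_2 = 2: Horner steps 6 → 6, so m(2) = 6.
  α_3 = 3: Horner steps 6 → 5, so m(3) = 5.
  α_4 = 1: Horner steps 6 → 0, so m(1) = 0.
Codeword c = [4, 6, 5, 0] ∈ F_7^4.


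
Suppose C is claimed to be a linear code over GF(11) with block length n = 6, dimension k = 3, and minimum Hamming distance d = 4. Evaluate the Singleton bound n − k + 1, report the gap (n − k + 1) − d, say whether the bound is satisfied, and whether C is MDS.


Singleton RHS = n − k + 1 = 4, slack = 0, bound satisfied, MDS.

Singleton bound: d ≤ n − k + 1.
Here n = 6, k = 3, so n − k + 1 = 4.
Given d = 4, check d ≤ 4: YES.
Slack = (n − k + 1) − d = 0.
The code is MDS (slack = 0).
Description: the claimed parameters are [6, 3, 4]_11; such a code would be MDS (meets Singleton bound).


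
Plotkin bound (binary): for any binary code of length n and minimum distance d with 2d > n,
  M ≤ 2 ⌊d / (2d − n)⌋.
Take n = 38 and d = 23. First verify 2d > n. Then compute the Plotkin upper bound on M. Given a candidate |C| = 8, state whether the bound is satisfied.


Plotkin bound M ≤ 4; given |C| = 8 > bound (violated).

Check applicability: 2d = 46, n = 38.
2d − n = 8 > 0, so Plotkin applies.
Compute d/(2d−n) = 23/8 ≈ 2.8750.
⌊d/(2d−n)⌋ = 2.
Plotkin bound: M ≤ 2·2 = 4.
Given |C| = 8, check: VIOLATED.
This |C| is above the Plotkin bound, so no binary code with n = 38, d = 23 and 8 codewords exists.
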